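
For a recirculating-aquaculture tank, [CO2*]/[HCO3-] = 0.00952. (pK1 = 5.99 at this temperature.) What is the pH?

pH = 8.01

From K1 = [H⁺][HCO3-]/[CO2*]:  pH = pK1 − log₁₀([CO2*]/[HCO3-])
log₁₀(0.00952) = -2.021
pH = 5.99 − (-2.021) = 8.01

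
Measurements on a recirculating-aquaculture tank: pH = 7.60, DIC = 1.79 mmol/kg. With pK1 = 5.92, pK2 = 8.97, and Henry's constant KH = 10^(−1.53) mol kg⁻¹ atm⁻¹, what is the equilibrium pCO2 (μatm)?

α₀ = 1 / (1 + K1/[H⁺] + K1K2/[H⁺]²) = 1 / (1 + 10^+1.68 + 10^+0.31)
   = 1 / (1 + 47.863 + 2.0417) = 1/50.905 = 0.01964
[CO2*] = α₀ × DIC = 0.01964 × 1.79 = 0.03516 mmol/kg
pCO2 = [CO2*]/KH = 3.516×10^-5 / 2.951×10^-2 = 1190 μatm

pCO2 = 1190 μatm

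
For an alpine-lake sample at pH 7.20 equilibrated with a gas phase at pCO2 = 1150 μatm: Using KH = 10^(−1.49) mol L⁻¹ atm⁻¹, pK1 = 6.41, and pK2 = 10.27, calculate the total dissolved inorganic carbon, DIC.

[CO2*] = KH · pCO2 = 10^(−1.49) × 1150×10^-6 = 3.721×10^-5 mol/L
α₀ = 1/(1 + K1/[H⁺] + K1K2/[H⁺]²) = 1/(1 + 10^+0.79 + 10^-2.28) = 0.1394
DIC = [CO2*]/α₀ = 3.721×10^-5 / 0.1394 = 0.267 mmol/L

DIC = 0.267 mmol/L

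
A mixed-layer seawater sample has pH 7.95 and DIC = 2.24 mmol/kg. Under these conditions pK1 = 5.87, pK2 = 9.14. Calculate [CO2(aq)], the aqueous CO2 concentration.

[CO2*] = 17.4 μmol/kg

α₀ = 1 / (1 + K1/[H⁺] + K1K2/[H⁺]²) = 1 / (1 + 10^+2.08 + 10^+0.89)
   = 1 / (1 + 120.23 + 7.7625) = 1/128.99 = 0.007753
[CO2*] = α₀ × DIC = 0.007753 × 2.24 = 0.0174 mmol/kg = 17.4 μmol/kg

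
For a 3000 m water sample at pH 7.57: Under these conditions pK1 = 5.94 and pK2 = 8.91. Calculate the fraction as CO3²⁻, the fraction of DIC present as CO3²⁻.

α₂ = 0.0428

α₂ = 1 / (1 + [H⁺]/K2 + [H⁺]²/(K1K2)) = 1 / (1 + 10^+1.34 + 10^-0.29)
   = 1 / (1 + 21.878 + 0.51286) = 1/23.390 = 0.04275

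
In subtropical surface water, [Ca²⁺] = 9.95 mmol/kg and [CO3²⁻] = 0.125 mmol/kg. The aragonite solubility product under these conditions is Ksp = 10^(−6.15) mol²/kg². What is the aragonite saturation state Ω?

Ω = 1.76

Ksp = 10^(−6.15) = 7.079×10^-7
Ω = [Ca²⁺][CO3²⁻]/Ksp = (9.95×10^-3)(0.125×10^-3) / 7.079×10^-7 = 1.76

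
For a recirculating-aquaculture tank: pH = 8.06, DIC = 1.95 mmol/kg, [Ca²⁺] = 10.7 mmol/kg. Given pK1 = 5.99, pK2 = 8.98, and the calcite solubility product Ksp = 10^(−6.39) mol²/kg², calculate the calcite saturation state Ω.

Ω = 5.46

α₂ = 1 / (1 + [H⁺]/K2 + [H⁺]²/(K1K2)) = 1 / (1 + 10^+0.92 + 10^-1.15)
   = 1 / (1 + 8.3176 + 0.070795) = 1/9.3884 = 0.1065
[CO3²⁻] = α₂ × DIC = 0.1065 × 1.95 = 0.2077 mmol/kg
Ksp = 10^(−6.39) = 4.074×10^-7
Ω = [Ca²⁺][CO3²⁻]/Ksp = (10.7×10^-3)(2.077×10^-4) / 4.074×10^-7 = 5.46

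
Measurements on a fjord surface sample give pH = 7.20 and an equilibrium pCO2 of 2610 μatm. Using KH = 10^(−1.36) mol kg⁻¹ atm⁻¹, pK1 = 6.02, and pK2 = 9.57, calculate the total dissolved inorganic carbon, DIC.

[CO2*] = KH · pCO2 = 10^(−1.36) × 2610×10^-6 = 1.139×10^-4 mol/kg
α₀ = 1/(1 + K1/[H⁺] + K1K2/[H⁺]²) = 1/(1 + 10^+1.18 + 10^-1.19) = 0.06173
DIC = [CO2*]/α₀ = 1.139×10^-4 / 0.06173 = 1.85 mmol/kg

DIC = 1.85 mmol/kg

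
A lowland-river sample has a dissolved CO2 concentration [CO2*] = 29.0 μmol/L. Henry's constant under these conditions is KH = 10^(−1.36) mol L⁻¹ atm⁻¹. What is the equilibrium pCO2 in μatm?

pCO2 = 664 μatm

KH = 10^(−1.36) = 4.365×10^-2 mol L⁻¹ atm⁻¹
pCO2 = [CO2*]/KH = 29.0×10^-6 / 4.365×10^-2 = 6.64×10^-4 atm = 664 μatm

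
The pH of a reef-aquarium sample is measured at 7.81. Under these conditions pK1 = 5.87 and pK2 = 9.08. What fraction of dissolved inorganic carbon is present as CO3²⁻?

α₂ = 0.0504

α₂ = 1 / (1 + [H⁺]/K2 + [H⁺]²/(K1K2)) = 1 / (1 + 10^+1.27 + 10^-0.67)
   = 1 / (1 + 18.621 + 0.21380) = 1/19.835 = 0.05042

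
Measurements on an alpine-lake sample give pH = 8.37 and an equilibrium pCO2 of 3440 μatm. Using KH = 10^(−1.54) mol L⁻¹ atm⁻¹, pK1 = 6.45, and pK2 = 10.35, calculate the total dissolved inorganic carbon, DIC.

DIC = 8.44 mmol/L

[CO2*] = KH · pCO2 = 10^(−1.54) × 3440×10^-6 = 9.921×10^-5 mol/L
α₀ = 1/(1 + K1/[H⁺] + K1K2/[H⁺]²) = 1/(1 + 10^+1.92 + 10^-0.06) = 0.01176
DIC = [CO2*]/α₀ = 9.921×10^-5 / 0.01176 = 8.44 mmol/L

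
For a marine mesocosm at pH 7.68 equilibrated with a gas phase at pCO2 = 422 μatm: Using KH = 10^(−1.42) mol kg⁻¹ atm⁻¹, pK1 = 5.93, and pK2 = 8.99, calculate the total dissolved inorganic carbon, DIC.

DIC = 0.962 mmol/kg

[CO2*] = KH · pCO2 = 10^(−1.42) × 422×10^-6 = 1.604×10^-5 mol/kg
α₀ = 1/(1 + K1/[H⁺] + K1K2/[H⁺]²) = 1/(1 + 10^+1.75 + 10^+0.44) = 0.01667
DIC = [CO2*]/α₀ = 1.604×10^-5 / 0.01667 = 0.962 mmol/kg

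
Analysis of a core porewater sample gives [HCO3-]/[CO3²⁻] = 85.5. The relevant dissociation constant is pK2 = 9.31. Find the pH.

pH = 7.38

From K2 = [H⁺][CO3²⁻]/[HCO3-]:  pH = pK2 − log₁₀([HCO3-]/[CO3²⁻])
log₁₀(85.5) = +1.932
pH = 9.31 − (+1.932) = 7.38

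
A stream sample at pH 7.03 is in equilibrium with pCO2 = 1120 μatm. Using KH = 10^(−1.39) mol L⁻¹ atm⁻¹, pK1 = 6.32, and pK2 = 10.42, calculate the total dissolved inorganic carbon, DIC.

[CO2*] = KH · pCO2 = 10^(−1.39) × 1120×10^-6 = 4.563×10^-5 mol/L
α₀ = 1/(1 + K1/[H⁺] + K1K2/[H⁺]²) = 1/(1 + 10^+0.71 + 10^-2.68) = 0.1631
DIC = [CO2*]/α₀ = 4.563×10^-5 / 0.1631 = 0.280 mmol/L

DIC = 0.280 mmol/L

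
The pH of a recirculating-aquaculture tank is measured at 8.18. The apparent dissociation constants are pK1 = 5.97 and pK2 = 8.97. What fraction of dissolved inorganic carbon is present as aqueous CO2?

α₀ = 1 / (1 + K1/[H⁺] + K1K2/[H⁺]²) = 1 / (1 + 10^+2.21 + 10^+1.42)
   = 1 / (1 + 162.18 + 26.303) = 1/189.48 = 0.005277

α₀ = 0.00528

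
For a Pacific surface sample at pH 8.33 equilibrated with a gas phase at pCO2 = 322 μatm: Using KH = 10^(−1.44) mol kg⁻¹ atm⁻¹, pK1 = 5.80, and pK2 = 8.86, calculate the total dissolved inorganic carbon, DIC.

[CO2*] = KH · pCO2 = 10^(−1.44) × 322×10^-6 = 1.169×10^-5 mol/kg
α₀ = 1/(1 + K1/[H⁺] + K1K2/[H⁺]²) = 1/(1 + 10^+2.53 + 10^+2.00) = 0.002274
DIC = [CO2*]/α₀ = 1.169×10^-5 / 0.002274 = 5.14 mmol/kg

DIC = 5.14 mmol/kg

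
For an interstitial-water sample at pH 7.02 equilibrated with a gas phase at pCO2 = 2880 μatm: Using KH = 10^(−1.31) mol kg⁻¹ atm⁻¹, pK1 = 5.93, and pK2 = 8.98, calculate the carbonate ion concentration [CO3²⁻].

[CO2*] = KH · pCO2 = 10^(−1.31) × 2880×10^-6 = 1.411×10^-4 mol/kg
α₀ = 1/(1 + K1/[H⁺] + K1K2/[H⁺]²) = 1/(1 + 10^+1.09 + 10^-0.87) = 0.07442
DIC = [CO2*]/α₀ = 1.411×10^-4 / 0.07442 = 1.895 mmol/kg
[CO3²⁻] = α₂·DIC; α₂ = 0.01004, so [CO3²⁻] = 0.01004 × 1.895 = 0.0190 mmol/kg = 19.0 μmol/kg

[CO3²⁻] = 19.0 μmol/kg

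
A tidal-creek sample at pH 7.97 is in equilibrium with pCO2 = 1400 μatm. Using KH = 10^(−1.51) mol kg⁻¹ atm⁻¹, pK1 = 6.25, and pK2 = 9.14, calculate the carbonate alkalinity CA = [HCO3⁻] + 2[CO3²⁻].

CA = 2.58 mmol/kg

[CO2*] = KH · pCO2 = 10^(−1.51) × 1400×10^-6 = 4.326×10^-5 mol/kg
α₀ = 1/(1 + K1/[H⁺] + K1K2/[H⁺]²) = 1/(1 + 10^+1.72 + 10^+0.55) = 0.01753
DIC = [CO2*]/α₀ = 4.326×10^-5 / 0.01753 = 2.467 mmol/kg
CA = (α₁ + 2α₂)·DIC = (0.9202 + 2×0.06222) × 2.467 = 2.58 mmol/kg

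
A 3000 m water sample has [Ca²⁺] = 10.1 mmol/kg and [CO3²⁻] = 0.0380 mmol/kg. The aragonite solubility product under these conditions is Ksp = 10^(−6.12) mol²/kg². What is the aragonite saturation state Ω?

Ksp = 10^(−6.12) = 7.586×10^-7
Ω = [Ca²⁺][CO3²⁻]/Ksp = (10.1×10^-3)(0.0380×10^-3) / 7.586×10^-7 = 0.506

Ω = 0.506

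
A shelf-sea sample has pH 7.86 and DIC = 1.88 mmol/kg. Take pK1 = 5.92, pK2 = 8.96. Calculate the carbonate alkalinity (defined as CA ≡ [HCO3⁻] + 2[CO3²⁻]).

CA = 2.00 mmol/kg

CA = [HCO3⁻] + 2[CO3²⁻] = (α₁ + 2α₂)·DIC
At pH 7.86: [H⁺]/K1 = 10^-1.94 = 0.011482, K2/[H⁺] = 10^-1.10 = 0.079433
α₁ = 1/(1 + 0.011482 + 0.079433) = 1/1.0909 = 0.9167; α₂ = α₁·K2/[H⁺] = 0.07281
α₁ + 2α₂ = 1.0623
CA = 1.0623 × 1.88 = 2.00 mmol/kg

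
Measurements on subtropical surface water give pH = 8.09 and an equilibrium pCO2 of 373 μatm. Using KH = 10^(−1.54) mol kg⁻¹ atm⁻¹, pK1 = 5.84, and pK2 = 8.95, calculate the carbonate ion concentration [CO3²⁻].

[CO2*] = KH · pCO2 = 10^(−1.54) × 373×10^-6 = 1.076×10^-5 mol/kg
α₀ = 1/(1 + K1/[H⁺] + K1K2/[H⁺]²) = 1/(1 + 10^+2.25 + 10^+1.39) = 0.004917
DIC = [CO2*]/α₀ = 1.076×10^-5 / 0.004917 = 2.188 mmol/kg
[CO3²⁻] = α₂·DIC; α₂ = 0.1207, so [CO3²⁻] = 0.1207 × 2.188 = 0.264 mmol/kg

[CO3²⁻] = 0.264 mmol/kg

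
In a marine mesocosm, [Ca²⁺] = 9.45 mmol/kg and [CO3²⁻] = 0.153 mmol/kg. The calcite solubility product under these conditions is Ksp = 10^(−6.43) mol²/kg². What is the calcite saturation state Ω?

Ksp = 10^(−6.43) = 3.715×10^-7
Ω = [Ca²⁺][CO3²⁻]/Ksp = (9.45×10^-3)(0.153×10^-3) / 3.715×10^-7 = 3.89

Ω = 3.89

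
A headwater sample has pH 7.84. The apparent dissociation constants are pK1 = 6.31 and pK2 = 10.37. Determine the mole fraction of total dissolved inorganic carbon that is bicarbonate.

α₁ = 1 / (1 + [H⁺]/K1 + K2/[H⁺]) = 1 / (1 + 10^-1.53 + 10^-2.53)
   = 1 / (1 + 0.029512 + 0.0029512) = 1/1.0325 = 0.9686

α₁ = 0.969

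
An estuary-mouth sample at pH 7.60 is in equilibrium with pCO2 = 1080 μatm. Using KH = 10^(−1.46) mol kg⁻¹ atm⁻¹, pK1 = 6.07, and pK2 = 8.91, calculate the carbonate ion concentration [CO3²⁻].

[CO3²⁻] = 0.0621 mmol/kg

[CO2*] = KH · pCO2 = 10^(−1.46) × 1080×10^-6 = 3.745×10^-5 mol/kg
α₀ = 1/(1 + K1/[H⁺] + K1K2/[H⁺]²) = 1/(1 + 10^+1.53 + 10^+0.22) = 0.02736
DIC = [CO2*]/α₀ = 3.745×10^-5 / 0.02736 = 1.368 mmol/kg
[CO3²⁻] = α₂·DIC; α₂ = 0.04541, so [CO3²⁻] = 0.04541 × 1.368 = 0.0621 mmol/kg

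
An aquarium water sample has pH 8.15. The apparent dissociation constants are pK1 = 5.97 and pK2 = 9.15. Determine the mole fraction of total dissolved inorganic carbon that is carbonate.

α₂ = 0.0904

α₂ = 1 / (1 + [H⁺]/K2 + [H⁺]²/(K1K2)) = 1 / (1 + 10^+1.00 + 10^-1.18)
   = 1 / (1 + 10.000 + 0.066069) = 1/11.066 = 0.09037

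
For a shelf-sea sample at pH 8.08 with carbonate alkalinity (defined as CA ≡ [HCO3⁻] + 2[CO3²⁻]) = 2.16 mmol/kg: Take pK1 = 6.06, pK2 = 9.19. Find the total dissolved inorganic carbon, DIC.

DIC = 2.03 mmol/kg

CA = [HCO3⁻] + 2[CO3²⁻] = (α₁ + 2α₂)·DIC
At pH 8.08: [H⁺]/K1 = 10^-2.02 = 0.0095499, K2/[H⁺] = 10^-1.11 = 0.077625
α₁ = 1/(1 + 0.0095499 + 0.077625) = 1/1.0872 = 0.9198; α₂ = α₁·K2/[H⁺] = 0.07140
α₁ + 2α₂ = 1.0626
DIC = CA / (α₁ + 2α₂) = 2.16 / 1.0626 = 2.03 mmol/kg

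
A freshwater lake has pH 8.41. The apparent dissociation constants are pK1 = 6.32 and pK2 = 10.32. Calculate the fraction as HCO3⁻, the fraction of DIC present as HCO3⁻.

α₁ = 0.980

α₁ = 1 / (1 + [H⁺]/K1 + K2/[H⁺]) = 1 / (1 + 10^-2.09 + 10^-1.91)
   = 1 / (1 + 0.0081283 + 0.012303) = 1/1.0204 = 0.9800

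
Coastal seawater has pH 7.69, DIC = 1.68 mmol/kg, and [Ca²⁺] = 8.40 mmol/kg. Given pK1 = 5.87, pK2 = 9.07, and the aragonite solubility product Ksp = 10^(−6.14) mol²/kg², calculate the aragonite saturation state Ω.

α₂ = 1 / (1 + [H⁺]/K2 + [H⁺]²/(K1K2)) = 1 / (1 + 10^+1.38 + 10^-0.44)
   = 1 / (1 + 23.988 + 0.36308) = 1/25.351 = 0.03945
[CO3²⁻] = α₂ × DIC = 0.03945 × 1.68 = 0.06627 mmol/kg
Ksp = 10^(−6.14) = 7.244×10^-7
Ω = [Ca²⁺][CO3²⁻]/Ksp = (8.40×10^-3)(6.627×10^-5) / 7.244×10^-7 = 0.768

Ω = 0.768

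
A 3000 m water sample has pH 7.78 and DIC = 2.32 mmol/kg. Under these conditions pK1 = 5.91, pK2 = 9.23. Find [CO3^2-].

α₂ = 1 / (1 + [H⁺]/K2 + [H⁺]²/(K1K2)) = 1 / (1 + 10^+1.45 + 10^-0.42)
   = 1 / (1 + 28.184 + 0.38019) = 1/29.564 = 0.03382
[CO3²⁻] = α₂ × DIC = 0.03382 × 2.32 = 0.0785 mmol/kg

[CO3²⁻] = 0.0785 mmol/kg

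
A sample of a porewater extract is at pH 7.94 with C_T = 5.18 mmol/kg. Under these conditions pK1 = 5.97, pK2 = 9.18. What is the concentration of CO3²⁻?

[CO3²⁻] = 0.279 mmol/kg

α₂ = 1 / (1 + [H⁺]/K2 + [H⁺]²/(K1K2)) = 1 / (1 + 10^+1.24 + 10^-0.73)
   = 1 / (1 + 17.378 + 0.18621) = 1/18.564 = 0.05387
[CO3²⁻] = α₂ × DIC = 0.05387 × 5.18 = 0.279 mmol/kg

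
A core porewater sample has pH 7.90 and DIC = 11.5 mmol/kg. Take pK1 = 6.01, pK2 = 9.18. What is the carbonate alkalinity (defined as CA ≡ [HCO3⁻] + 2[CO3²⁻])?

CA = [HCO3⁻] + 2[CO3²⁻] = (α₁ + 2α₂)·DIC
At pH 7.90: [H⁺]/K1 = 10^-1.89 = 0.012882, K2/[H⁺] = 10^-1.28 = 0.052481
α₁ = 1/(1 + 0.012882 + 0.052481) = 1/1.0654 = 0.9386; α₂ = α₁·K2/[H⁺] = 0.04926
α₁ + 2α₂ = 1.0372
CA = 1.0372 × 11.5 = 11.9 mmol/kg

CA = 11.9 mmol/kg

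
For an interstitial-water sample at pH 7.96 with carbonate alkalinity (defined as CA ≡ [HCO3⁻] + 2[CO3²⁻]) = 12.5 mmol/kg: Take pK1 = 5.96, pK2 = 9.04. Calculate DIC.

DIC = 11.7 mmol/kg

CA = [HCO3⁻] + 2[CO3²⁻] = (α₁ + 2α₂)·DIC
At pH 7.96: [H⁺]/K1 = 10^-2.00 = 0.010000, K2/[H⁺] = 10^-1.08 = 0.083176
α₁ = 1/(1 + 0.010000 + 0.083176) = 1/1.0932 = 0.9148; α₂ = α₁·K2/[H⁺] = 0.07609
α₁ + 2α₂ = 1.0669
DIC = CA / (α₁ + 2α₂) = 12.5 / 1.0669 = 11.7 mmol/kg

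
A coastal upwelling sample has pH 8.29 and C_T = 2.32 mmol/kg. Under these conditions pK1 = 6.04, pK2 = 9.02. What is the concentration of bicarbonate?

[HCO3⁻] = 1.95 mmol/kg

α₁ = 1 / (1 + [H⁺]/K1 + K2/[H⁺]) = 1 / (1 + 10^-2.25 + 10^-0.73)
   = 1 / (1 + 0.0056234 + 0.18621) = 1/1.1918 = 0.8390
[HCO3⁻] = α₁ × DIC = 0.8390 × 2.32 = 1.95 mmol/kg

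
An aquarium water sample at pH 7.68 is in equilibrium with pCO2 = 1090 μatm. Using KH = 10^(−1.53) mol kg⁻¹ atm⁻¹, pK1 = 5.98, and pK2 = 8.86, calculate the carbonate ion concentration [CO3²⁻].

[CO3²⁻] = 0.107 mmol/kg

[CO2*] = KH · pCO2 = 10^(−1.53) × 1090×10^-6 = 3.217×10^-5 mol/kg
α₀ = 1/(1 + K1/[H⁺] + K1K2/[H⁺]²) = 1/(1 + 10^+1.70 + 10^+0.52) = 0.01837
DIC = [CO2*]/α₀ = 3.217×10^-5 / 0.01837 = 1.751 mmol/kg
[CO3²⁻] = α₂·DIC; α₂ = 0.06084, so [CO3²⁻] = 0.06084 × 1.751 = 0.107 mmol/kg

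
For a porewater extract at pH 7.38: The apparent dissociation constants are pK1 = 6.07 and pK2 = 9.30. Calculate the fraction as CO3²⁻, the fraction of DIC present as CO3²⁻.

α₂ = 1 / (1 + [H⁺]/K2 + [H⁺]²/(K1K2)) = 1 / (1 + 10^+1.92 + 10^+0.61)
   = 1 / (1 + 83.176 + 4.0738) = 1/88.250 = 0.01133

α₂ = 0.0113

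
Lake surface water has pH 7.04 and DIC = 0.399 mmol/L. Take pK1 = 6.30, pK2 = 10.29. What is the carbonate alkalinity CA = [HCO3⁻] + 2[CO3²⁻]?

CA = 0.338 mmol/L

CA = [HCO3⁻] + 2[CO3²⁻] = (α₁ + 2α₂)·DIC
At pH 7.04: [H⁺]/K1 = 10^-0.74 = 0.18197, K2/[H⁺] = 10^-3.25 = 0.00056234
α₁ = 1/(1 + 0.18197 + 0.00056234) = 1/1.1825 = 0.8456; α₂ = α₁·K2/[H⁺] = 0.0004755
α₁ + 2α₂ = 0.8466
CA = 0.8466 × 0.399 = 0.338 mmol/L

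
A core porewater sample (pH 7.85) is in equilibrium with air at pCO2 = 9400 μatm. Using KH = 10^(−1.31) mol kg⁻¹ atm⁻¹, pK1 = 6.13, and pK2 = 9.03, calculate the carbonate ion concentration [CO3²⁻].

[CO2*] = KH · pCO2 = 10^(−1.31) × 9400×10^-6 = 4.604×10^-4 mol/kg
α₀ = 1/(1 + K1/[H⁺] + K1K2/[H⁺]²) = 1/(1 + 10^+1.72 + 10^+0.54) = 0.01756
DIC = [CO2*]/α₀ = 4.604×10^-4 / 0.01756 = 26.22 mmol/kg
[CO3²⁻] = α₂·DIC; α₂ = 0.06089, so [CO3²⁻] = 0.06089 × 26.22 = 1.60 mmol/kg

[CO3²⁻] = 1.60 mmol/kg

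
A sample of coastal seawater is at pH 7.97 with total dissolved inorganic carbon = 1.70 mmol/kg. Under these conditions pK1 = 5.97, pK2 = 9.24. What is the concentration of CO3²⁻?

α₂ = 1 / (1 + [H⁺]/K2 + [H⁺]²/(K1K2)) = 1 / (1 + 10^+1.27 + 10^-0.73)
   = 1 / (1 + 18.621 + 0.18621) = 1/19.807 = 0.05049
[CO3²⁻] = α₂ × DIC = 0.05049 × 1.70 = 0.0858 mmol/kg

[CO3²⁻] = 0.0858 mmol/kg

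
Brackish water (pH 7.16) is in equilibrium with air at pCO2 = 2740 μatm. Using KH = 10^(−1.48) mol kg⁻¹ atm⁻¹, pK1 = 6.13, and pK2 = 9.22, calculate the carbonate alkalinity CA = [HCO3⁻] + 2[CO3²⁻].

[CO2*] = KH · pCO2 = 10^(−1.48) × 2740×10^-6 = 9.073×10^-5 mol/kg
α₀ = 1/(1 + K1/[H⁺] + K1K2/[H⁺]²) = 1/(1 + 10^+1.03 + 10^-1.03) = 0.08468
DIC = [CO2*]/α₀ = 9.073×10^-5 / 0.08468 = 1.071 mmol/kg
CA = (α₁ + 2α₂)·DIC = (0.9074 + 2×0.007903) × 1.071 = 0.989 mmol/kg

CA = 0.989 mmol/kg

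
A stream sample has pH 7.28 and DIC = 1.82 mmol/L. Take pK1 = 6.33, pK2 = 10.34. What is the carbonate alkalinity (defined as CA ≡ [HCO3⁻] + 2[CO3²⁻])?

CA = 1.64 mmol/L

CA = [HCO3⁻] + 2[CO3²⁻] = (α₁ + 2α₂)·DIC
At pH 7.28: [H⁺]/K1 = 10^-0.95 = 0.11220, K2/[H⁺] = 10^-3.06 = 0.00087096
α₁ = 1/(1 + 0.11220 + 0.00087096) = 1/1.1131 = 0.8984; α₂ = α₁·K2/[H⁺] = 0.0007825
α₁ + 2α₂ = 0.9000
CA = 0.9000 × 1.82 = 1.64 mmol/L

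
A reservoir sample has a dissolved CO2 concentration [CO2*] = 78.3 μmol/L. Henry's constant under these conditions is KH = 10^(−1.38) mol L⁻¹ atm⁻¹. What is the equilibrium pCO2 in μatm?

pCO2 = 1880 μatm

KH = 10^(−1.38) = 4.169×10^-2 mol L⁻¹ atm⁻¹
pCO2 = [CO2*]/KH = 78.3×10^-6 / 4.169×10^-2 = 1.88×10^-3 atm = 1880 μatm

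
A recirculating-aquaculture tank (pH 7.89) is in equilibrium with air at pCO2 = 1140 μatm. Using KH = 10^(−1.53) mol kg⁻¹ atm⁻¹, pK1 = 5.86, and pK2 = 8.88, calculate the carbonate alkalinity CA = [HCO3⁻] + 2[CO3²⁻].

[CO2*] = KH · pCO2 = 10^(−1.53) × 1140×10^-6 = 3.364×10^-5 mol/kg
α₀ = 1/(1 + K1/[H⁺] + K1K2/[H⁺]²) = 1/(1 + 10^+2.03 + 10^+1.04) = 0.008395
DIC = [CO2*]/α₀ = 3.364×10^-5 / 0.008395 = 4.008 mmol/kg
CA = (α₁ + 2α₂)·DIC = (0.8996 + 2×0.09205) × 4.008 = 4.34 mmol/kg

CA = 4.34 mmol/kg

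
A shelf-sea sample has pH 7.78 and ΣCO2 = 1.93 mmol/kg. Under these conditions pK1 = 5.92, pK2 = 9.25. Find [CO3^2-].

α₂ = 1 / (1 + [H⁺]/K2 + [H⁺]²/(K1K2)) = 1 / (1 + 10^+1.47 + 10^-0.39)
   = 1 / (1 + 29.512 + 0.40738) = 1/30.919 = 0.03234
[CO3²⁻] = α₂ × DIC = 0.03234 × 1.93 = 0.0624 mmol/kg

[CO3²⁻] = 0.0624 mmol/kg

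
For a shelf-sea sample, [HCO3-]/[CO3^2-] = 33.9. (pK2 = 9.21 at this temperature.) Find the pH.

From K2 = [H⁺][CO3^2-]/[HCO3-]:  pH = pK2 − log₁₀([HCO3-]/[CO3^2-])
log₁₀(33.9) = +1.530
pH = 9.21 − (+1.530) = 7.68

pH = 7.68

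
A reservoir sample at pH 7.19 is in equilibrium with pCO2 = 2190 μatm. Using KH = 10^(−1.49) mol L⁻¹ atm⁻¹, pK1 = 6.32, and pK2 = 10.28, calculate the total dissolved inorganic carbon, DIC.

DIC = 0.597 mmol/L

[CO2*] = KH · pCO2 = 10^(−1.49) × 2190×10^-6 = 7.087×10^-5 mol/L
α₀ = 1/(1 + K1/[H⁺] + K1K2/[H⁺]²) = 1/(1 + 10^+0.87 + 10^-2.22) = 0.1188
DIC = [CO2*]/α₀ = 7.087×10^-5 / 0.1188 = 0.597 mmol/L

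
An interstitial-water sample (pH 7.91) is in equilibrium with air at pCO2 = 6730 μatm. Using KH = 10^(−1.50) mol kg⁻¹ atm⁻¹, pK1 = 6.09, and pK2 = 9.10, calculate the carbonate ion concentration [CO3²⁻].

[CO3²⁻] = 0.908 mmol/kg

[CO2*] = KH · pCO2 = 10^(−1.50) × 6730×10^-6 = 2.128×10^-4 mol/kg
α₀ = 1/(1 + K1/[H⁺] + K1K2/[H⁺]²) = 1/(1 + 10^+1.82 + 10^+0.63) = 0.01402
DIC = [CO2*]/α₀ = 2.128×10^-4 / 0.01402 = 15.18 mmol/kg
[CO3²⁻] = α₂·DIC; α₂ = 0.05980, so [CO3²⁻] = 0.05980 × 15.18 = 0.908 mmol/kg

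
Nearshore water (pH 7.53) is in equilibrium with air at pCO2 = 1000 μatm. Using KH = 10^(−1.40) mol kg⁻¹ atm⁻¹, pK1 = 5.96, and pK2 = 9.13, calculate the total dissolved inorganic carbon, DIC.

DIC = 1.56 mmol/kg

[CO2*] = KH · pCO2 = 10^(−1.40) × 1000×10^-6 = 3.981×10^-5 mol/kg
α₀ = 1/(1 + K1/[H⁺] + K1K2/[H⁺]²) = 1/(1 + 10^+1.57 + 10^-0.03) = 0.02558
DIC = [CO2*]/α₀ = 3.981×10^-5 / 0.02558 = 1.56 mmol/kg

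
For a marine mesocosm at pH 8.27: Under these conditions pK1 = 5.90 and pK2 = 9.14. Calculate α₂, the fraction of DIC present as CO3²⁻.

α₂ = 1 / (1 + [H⁺]/K2 + [H⁺]²/(K1K2)) = 1 / (1 + 10^+0.87 + 10^-1.50)
   = 1 / (1 + 7.4131 + 0.031623) = 1/8.4447 = 0.1184

α₂ = 0.118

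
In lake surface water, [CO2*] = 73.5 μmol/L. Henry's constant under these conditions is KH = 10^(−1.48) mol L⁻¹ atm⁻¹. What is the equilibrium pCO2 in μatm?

pCO2 = 2220 μatm

KH = 10^(−1.48) = 3.311×10^-2 mol L⁻¹ atm⁻¹
pCO2 = [CO2*]/KH = 73.5×10^-6 / 3.311×10^-2 = 2.22×10^-3 atm = 2220 μatm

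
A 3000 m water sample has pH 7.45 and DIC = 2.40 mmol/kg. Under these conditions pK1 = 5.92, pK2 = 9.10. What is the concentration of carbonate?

α₂ = 1 / (1 + [H⁺]/K2 + [H⁺]²/(K1K2)) = 1 / (1 + 10^+1.65 + 10^+0.12)
   = 1 / (1 + 44.668 + 1.3183) = 1/46.987 = 0.02128
[CO3²⁻] = α₂ × DIC = 0.02128 × 2.40 = 0.0511 mmol/kg

[CO3²⁻] = 0.0511 mmol/kg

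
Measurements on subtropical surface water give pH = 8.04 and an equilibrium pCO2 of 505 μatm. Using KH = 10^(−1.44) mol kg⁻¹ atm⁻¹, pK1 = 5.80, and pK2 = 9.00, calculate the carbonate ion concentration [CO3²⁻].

[CO2*] = KH · pCO2 = 10^(−1.44) × 505×10^-6 = 1.834×10^-5 mol/kg
α₀ = 1/(1 + K1/[H⁺] + K1K2/[H⁺]²) = 1/(1 + 10^+2.24 + 10^+1.28) = 0.005159
DIC = [CO2*]/α₀ = 1.834×10^-5 / 0.005159 = 3.554 mmol/kg
[CO3²⁻] = α₂·DIC; α₂ = 0.09830, so [CO3²⁻] = 0.09830 × 3.554 = 0.349 mmol/kg

[CO3²⁻] = 0.349 mmol/kg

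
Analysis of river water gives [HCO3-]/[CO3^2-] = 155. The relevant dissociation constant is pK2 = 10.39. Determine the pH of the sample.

From K2 = [H⁺][CO3^2-]/[HCO3-]:  pH = pK2 − log₁₀([HCO3-]/[CO3^2-])
log₁₀(155) = +2.190
pH = 10.39 − (+2.190) = 8.20

pH = 8.20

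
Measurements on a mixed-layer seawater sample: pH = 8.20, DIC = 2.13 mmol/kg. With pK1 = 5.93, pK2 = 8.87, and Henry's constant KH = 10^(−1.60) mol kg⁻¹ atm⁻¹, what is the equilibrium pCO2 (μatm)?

α₀ = 1 / (1 + K1/[H⁺] + K1K2/[H⁺]²) = 1 / (1 + 10^+2.27 + 10^+1.60)
   = 1 / (1 + 186.21 + 39.811) = 1/227.02 = 0.004405
[CO2*] = α₀ × DIC = 0.004405 × 2.13 = 0.009382 mmol/kg = 9.382 μmol/kg
pCO2 = [CO2*]/KH = 9.382×10^-6 / 2.512×10^-2 = 374 μatm

pCO2 = 374 μatm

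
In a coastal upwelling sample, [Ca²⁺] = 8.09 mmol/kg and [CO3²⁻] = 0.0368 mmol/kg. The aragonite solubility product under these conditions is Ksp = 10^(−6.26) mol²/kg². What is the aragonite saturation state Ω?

Ksp = 10^(−6.26) = 5.495×10^-7
Ω = [Ca²⁺][CO3²⁻]/Ksp = (8.09×10^-3)(0.0368×10^-3) / 5.495×10^-7 = 0.542

Ω = 0.542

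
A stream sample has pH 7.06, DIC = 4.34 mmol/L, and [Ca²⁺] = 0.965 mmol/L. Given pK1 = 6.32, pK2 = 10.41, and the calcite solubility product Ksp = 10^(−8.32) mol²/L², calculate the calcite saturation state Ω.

Ω = 0.331

α₂ = 1 / (1 + [H⁺]/K2 + [H⁺]²/(K1K2)) = 1 / (1 + 10^+3.35 + 10^+2.61)
   = 1 / (1 + 2238.7 + 407.38) = 1/2647.1 = 0.0003778
[CO3²⁻] = α₂ × DIC = 0.0003778 × 4.34 = 0.001640 mmol/L = 1.640 μmol/L
Ksp = 10^(−8.32) = 4.786×10^-9
Ω = [Ca²⁺][CO3²⁻]/Ksp = (0.965×10^-3)(1.640×10^-6) / 4.786×10^-9 = 0.331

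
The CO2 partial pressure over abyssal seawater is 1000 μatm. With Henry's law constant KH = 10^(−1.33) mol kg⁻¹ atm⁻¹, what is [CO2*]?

KH = 10^(−1.33) = 4.677×10^-2 mol kg⁻¹ atm⁻¹
[CO2*] = KH · pCO2 = 4.677×10^-2 × 1000×10^-6 atm = 4.68×10^-5 mol/kg

[CO2*] = 46.8 μmol/kg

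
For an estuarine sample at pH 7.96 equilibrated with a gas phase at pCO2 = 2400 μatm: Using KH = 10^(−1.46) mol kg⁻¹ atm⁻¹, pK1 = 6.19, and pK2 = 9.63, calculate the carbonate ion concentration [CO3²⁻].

[CO2*] = KH · pCO2 = 10^(−1.46) × 2400×10^-6 = 8.322×10^-5 mol/kg
α₀ = 1/(1 + K1/[H⁺] + K1K2/[H⁺]²) = 1/(1 + 10^+1.77 + 10^+0.10) = 0.01636
DIC = [CO2*]/α₀ = 8.322×10^-5 / 0.01636 = 5.088 mmol/kg
[CO3²⁻] = α₂·DIC; α₂ = 0.02059, so [CO3²⁻] = 0.02059 × 5.088 = 0.105 mmol/kg

[CO3²⁻] = 0.105 mmol/kg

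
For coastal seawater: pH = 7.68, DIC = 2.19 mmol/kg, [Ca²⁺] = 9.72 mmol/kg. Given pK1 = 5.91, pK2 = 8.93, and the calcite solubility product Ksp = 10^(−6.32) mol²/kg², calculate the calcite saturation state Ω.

Ω = 2.33

α₂ = 1 / (1 + [H⁺]/K2 + [H⁺]²/(K1K2)) = 1 / (1 + 10^+1.25 + 10^-0.52)
   = 1 / (1 + 17.783 + 0.30200) = 1/19.085 = 0.05240
[CO3²⁻] = α₂ × DIC = 0.05240 × 2.19 = 0.1148 mmol/kg
Ksp = 10^(−6.32) = 4.786×10^-7
Ω = [Ca²⁺][CO3²⁻]/Ksp = (9.72×10^-3)(1.148×10^-4) / 4.786×10^-7 = 2.33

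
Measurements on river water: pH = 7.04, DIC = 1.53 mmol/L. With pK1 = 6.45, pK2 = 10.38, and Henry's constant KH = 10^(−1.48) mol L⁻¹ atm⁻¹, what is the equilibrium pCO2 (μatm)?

pCO2 = 9440 μatm

α₀ = 1 / (1 + K1/[H⁺] + K1K2/[H⁺]²) = 1 / (1 + 10^+0.59 + 10^-2.75)
   = 1 / (1 + 3.8905 + 0.0017783) = 1/4.8922 = 0.2044
[CO2*] = α₀ × DIC = 0.2044 × 1.53 = 0.3127 mmol/L
pCO2 = [CO2*]/KH = 3.127×10^-4 / 3.311×10^-2 = 9440 μatm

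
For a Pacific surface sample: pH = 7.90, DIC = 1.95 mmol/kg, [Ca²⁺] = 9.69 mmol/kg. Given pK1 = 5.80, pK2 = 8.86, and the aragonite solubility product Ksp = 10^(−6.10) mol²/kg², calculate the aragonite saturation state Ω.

Ω = 2.33

α₂ = 1 / (1 + [H⁺]/K2 + [H⁺]²/(K1K2)) = 1 / (1 + 10^+0.96 + 10^-1.14)
   = 1 / (1 + 9.1201 + 0.072444) = 1/10.193 = 0.09811
[CO3²⁻] = α₂ × DIC = 0.09811 × 1.95 = 0.1913 mmol/kg
Ksp = 10^(−6.10) = 7.943×10^-7
Ω = [Ca²⁺][CO3²⁻]/Ksp = (9.69×10^-3)(1.913×10^-4) / 7.943×10^-7 = 2.33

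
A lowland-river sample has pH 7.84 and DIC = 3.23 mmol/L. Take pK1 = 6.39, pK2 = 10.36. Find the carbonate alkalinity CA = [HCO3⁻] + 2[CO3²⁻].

CA = 3.13 mmol/L

CA = [HCO3⁻] + 2[CO3²⁻] = (α₁ + 2α₂)·DIC
At pH 7.84: [H⁺]/K1 = 10^-1.45 = 0.035481, K2/[H⁺] = 10^-2.52 = 0.0030200
α₁ = 1/(1 + 0.035481 + 0.0030200) = 1/1.0385 = 0.9629; α₂ = α₁·K2/[H⁺] = 0.002908
α₁ + 2α₂ = 0.9687
CA = 0.9687 × 3.23 = 3.13 mmol/L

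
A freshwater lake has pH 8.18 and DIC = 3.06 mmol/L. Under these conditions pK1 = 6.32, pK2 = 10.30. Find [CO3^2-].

[CO3²⁻] = 0.0227 mmol/L

α₂ = 1 / (1 + [H⁺]/K2 + [H⁺]²/(K1K2)) = 1 / (1 + 10^+2.12 + 10^+0.26)
   = 1 / (1 + 131.83 + 1.8197) = 1/134.65 = 0.007427
[CO3²⁻] = α₂ × DIC = 0.007427 × 3.06 = 0.0227 mmol/L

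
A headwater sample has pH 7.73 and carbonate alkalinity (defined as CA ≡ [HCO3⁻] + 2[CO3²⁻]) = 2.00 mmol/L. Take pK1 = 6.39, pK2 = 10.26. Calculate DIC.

DIC = 2.09 mmol/L

CA = [HCO3⁻] + 2[CO3²⁻] = (α₁ + 2α₂)·DIC
At pH 7.73: [H⁺]/K1 = 10^-1.34 = 0.045709, K2/[H⁺] = 10^-2.53 = 0.0029512
α₁ = 1/(1 + 0.045709 + 0.0029512) = 1/1.0487 = 0.9536; α₂ = α₁·K2/[H⁺] = 0.002814
α₁ + 2α₂ = 0.9592
DIC = CA / (α₁ + 2α₂) = 2.00 / 0.9592 = 2.09 mmol/L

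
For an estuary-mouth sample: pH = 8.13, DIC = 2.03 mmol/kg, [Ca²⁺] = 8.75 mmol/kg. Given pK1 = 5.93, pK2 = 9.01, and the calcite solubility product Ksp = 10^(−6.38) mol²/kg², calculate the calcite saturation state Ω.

Ω = 4.94

α₂ = 1 / (1 + [H⁺]/K2 + [H⁺]²/(K1K2)) = 1 / (1 + 10^+0.88 + 10^-1.32)
   = 1 / (1 + 7.5858 + 0.047863) = 1/8.6336 = 0.1158
[CO3²⁻] = α₂ × DIC = 0.1158 × 2.03 = 0.2351 mmol/kg
Ksp = 10^(−6.38) = 4.169×10^-7
Ω = [Ca²⁺][CO3²⁻]/Ksp = (8.75×10^-3)(2.351×10^-4) / 4.169×10^-7 = 4.94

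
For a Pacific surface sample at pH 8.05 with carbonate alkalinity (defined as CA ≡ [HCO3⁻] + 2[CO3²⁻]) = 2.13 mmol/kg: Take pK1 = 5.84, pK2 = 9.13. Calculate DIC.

DIC = 1.99 mmol/kg

CA = [HCO3⁻] + 2[CO3²⁻] = (α₁ + 2α₂)·DIC
At pH 8.05: [H⁺]/K1 = 10^-2.21 = 0.0061660, K2/[H⁺] = 10^-1.08 = 0.083176
α₁ = 1/(1 + 0.0061660 + 0.083176) = 1/1.0893 = 0.9180; α₂ = α₁·K2/[H⁺] = 0.07635
α₁ + 2α₂ = 1.0707
DIC = CA / (α₁ + 2α₂) = 2.13 / 1.0707 = 1.99 mmol/kg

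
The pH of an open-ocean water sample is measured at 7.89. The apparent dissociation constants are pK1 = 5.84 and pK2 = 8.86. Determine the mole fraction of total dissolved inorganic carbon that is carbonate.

α₂ = 0.0960

α₂ = 1 / (1 + [H⁺]/K2 + [H⁺]²/(K1K2)) = 1 / (1 + 10^+0.97 + 10^-1.08)
   = 1 / (1 + 9.3325 + 0.083176) = 1/10.416 = 0.09601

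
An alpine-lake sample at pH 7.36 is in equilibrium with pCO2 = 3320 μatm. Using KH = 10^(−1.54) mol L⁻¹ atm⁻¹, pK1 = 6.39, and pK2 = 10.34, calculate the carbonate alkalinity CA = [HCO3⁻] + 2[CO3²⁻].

[CO2*] = KH · pCO2 = 10^(−1.54) × 3320×10^-6 = 9.575×10^-5 mol/L
α₀ = 1/(1 + K1/[H⁺] + K1K2/[H⁺]²) = 1/(1 + 10^+0.97 + 10^-2.01) = 0.09669
DIC = [CO2*]/α₀ = 9.575×10^-5 / 0.09669 = 0.9903 mmol/L
CA = (α₁ + 2α₂)·DIC = (0.9024 + 2×0.0009449) × 0.9903 = 0.895 mmol/L

CA = 0.895 mmol/L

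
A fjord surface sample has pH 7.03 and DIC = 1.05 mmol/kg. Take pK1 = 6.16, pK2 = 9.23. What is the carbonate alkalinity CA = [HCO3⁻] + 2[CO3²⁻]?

CA = [HCO3⁻] + 2[CO3²⁻] = (α₁ + 2α₂)·DIC
At pH 7.03: [H⁺]/K1 = 10^-0.87 = 0.13490, K2/[H⁺] = 10^-2.20 = 0.0063096
α₁ = 1/(1 + 0.13490 + 0.0063096) = 1/1.1412 = 0.8763; α₂ = α₁·K2/[H⁺] = 0.005529
α₁ + 2α₂ = 0.8873
CA = 0.8873 × 1.05 = 0.932 mmol/kg

CA = 0.932 mmol/kg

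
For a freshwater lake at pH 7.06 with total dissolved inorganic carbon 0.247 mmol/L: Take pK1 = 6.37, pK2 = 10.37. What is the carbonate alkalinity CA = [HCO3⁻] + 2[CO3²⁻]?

CA = 0.205 mmol/L

CA = [HCO3⁻] + 2[CO3²⁻] = (α₁ + 2α₂)·DIC
At pH 7.06: [H⁺]/K1 = 10^-0.69 = 0.20417, K2/[H⁺] = 10^-3.31 = 0.00048978
α₁ = 1/(1 + 0.20417 + 0.00048978) = 1/1.2047 = 0.8301; α₂ = α₁·K2/[H⁺] = 0.0004066
α₁ + 2α₂ = 0.8309
CA = 0.8309 × 0.247 = 0.205 mmol/L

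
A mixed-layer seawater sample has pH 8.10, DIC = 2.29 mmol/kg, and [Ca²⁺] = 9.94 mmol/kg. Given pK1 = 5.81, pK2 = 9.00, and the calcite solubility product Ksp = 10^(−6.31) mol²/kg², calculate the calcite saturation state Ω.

α₂ = 1 / (1 + [H⁺]/K2 + [H⁺]²/(K1K2)) = 1 / (1 + 10^+0.90 + 10^-1.39)
   = 1 / (1 + 7.9433 + 0.040738) = 1/8.9840 = 0.1113
[CO3²⁻] = α₂ × DIC = 0.1113 × 2.29 = 0.2549 mmol/kg
Ksp = 10^(−6.31) = 4.898×10^-7
Ω = [Ca²⁺][CO3²⁻]/Ksp = (9.94×10^-3)(2.549×10^-4) / 4.898×10^-7 = 5.17

Ω = 5.17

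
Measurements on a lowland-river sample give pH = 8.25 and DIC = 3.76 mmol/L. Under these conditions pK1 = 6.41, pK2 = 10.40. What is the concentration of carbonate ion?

[CO3²⁻] = 0.0261 mmol/L

α₂ = 1 / (1 + [H⁺]/K2 + [H⁺]²/(K1K2)) = 1 / (1 + 10^+2.15 + 10^+0.31)
   = 1 / (1 + 141.25 + 2.0417) = 1/144.30 = 0.006930
[CO3²⁻] = α₂ × DIC = 0.006930 × 3.76 = 0.0261 mmol/L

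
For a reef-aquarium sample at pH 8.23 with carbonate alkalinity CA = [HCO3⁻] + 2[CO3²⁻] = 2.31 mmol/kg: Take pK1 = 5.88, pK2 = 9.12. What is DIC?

CA = [HCO3⁻] + 2[CO3²⁻] = (α₁ + 2α₂)·DIC
At pH 8.23: [H⁺]/K1 = 10^-2.35 = 0.0044668, K2/[H⁺] = 10^-0.89 = 0.12882
α₁ = 1/(1 + 0.0044668 + 0.12882) = 1/1.1333 = 0.8824; α₂ = α₁·K2/[H⁺] = 0.1137
α₁ + 2α₂ = 1.1097
DIC = CA / (α₁ + 2α₂) = 2.31 / 1.1097 = 2.08 mmol/kg

DIC = 2.08 mmol/kg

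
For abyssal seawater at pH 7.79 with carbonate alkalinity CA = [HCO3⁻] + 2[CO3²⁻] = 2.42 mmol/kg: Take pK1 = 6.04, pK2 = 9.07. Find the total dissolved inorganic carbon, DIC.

CA = [HCO3⁻] + 2[CO3²⁻] = (α₁ + 2α₂)·DIC
At pH 7.79: [H⁺]/K1 = 10^-1.75 = 0.017783, K2/[H⁺] = 10^-1.28 = 0.052481
α₁ = 1/(1 + 0.017783 + 0.052481) = 1/1.0703 = 0.9343; α₂ = α₁·K2/[H⁺] = 0.04904
α₁ + 2α₂ = 1.0324
DIC = CA / (α₁ + 2α₂) = 2.42 / 1.0324 = 2.34 mmol/kg

DIC = 2.34 mmol/kg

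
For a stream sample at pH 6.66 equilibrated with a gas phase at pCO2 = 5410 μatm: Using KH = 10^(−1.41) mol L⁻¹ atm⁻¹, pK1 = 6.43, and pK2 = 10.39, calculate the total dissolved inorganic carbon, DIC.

DIC = 0.568 mmol/L

[CO2*] = KH · pCO2 = 10^(−1.41) × 5410×10^-6 = 2.105×10^-4 mol/L
α₀ = 1/(1 + K1/[H⁺] + K1K2/[H⁺]²) = 1/(1 + 10^+0.23 + 10^-3.50) = 0.3706
DIC = [CO2*]/α₀ = 2.105×10^-4 / 0.3706 = 0.568 mmol/L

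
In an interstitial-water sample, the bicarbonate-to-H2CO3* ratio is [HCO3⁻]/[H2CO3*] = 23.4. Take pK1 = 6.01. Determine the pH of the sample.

From K1 = [H⁺][HCO3⁻]/[H2CO3*]:  pH = pK1 + log₁₀([HCO3⁻]/[H2CO3*])
log₁₀(23.4) = +1.369
pH = 6.01 + (+1.369) = 7.38

pH = 7.38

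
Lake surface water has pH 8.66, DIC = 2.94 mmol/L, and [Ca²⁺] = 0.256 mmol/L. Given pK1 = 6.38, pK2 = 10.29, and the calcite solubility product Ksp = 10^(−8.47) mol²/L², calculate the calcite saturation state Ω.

Ω = 5.06

α₂ = 1 / (1 + [H⁺]/K2 + [H⁺]²/(K1K2)) = 1 / (1 + 10^+1.63 + 10^-0.65)
   = 1 / (1 + 42.658 + 0.22387) = 1/43.882 = 0.02279
[CO3²⁻] = α₂ × DIC = 0.02279 × 2.94 = 0.06700 mmol/L
Ksp = 10^(−8.47) = 3.388×10^-9
Ω = [Ca²⁺][CO3²⁻]/Ksp = (0.256×10^-3)(6.700×10^-5) / 3.388×10^-9 = 5.06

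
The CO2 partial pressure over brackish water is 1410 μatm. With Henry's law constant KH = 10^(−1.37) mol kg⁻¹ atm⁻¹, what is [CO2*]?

[CO2*] = 60.1 μmol/kg

KH = 10^(−1.37) = 4.266×10^-2 mol kg⁻¹ atm⁻¹
[CO2*] = KH · pCO2 = 4.266×10^-2 × 1410×10^-6 atm = 6.01×10^-5 mol/kg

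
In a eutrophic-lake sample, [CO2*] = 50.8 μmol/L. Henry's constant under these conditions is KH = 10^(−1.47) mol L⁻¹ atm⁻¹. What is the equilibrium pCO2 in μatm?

pCO2 = 1500 μatm

KH = 10^(−1.47) = 3.388×10^-2 mol L⁻¹ atm⁻¹
pCO2 = [CO2*]/KH = 50.8×10^-6 / 3.388×10^-2 = 1.50×10^-3 atm = 1500 μatm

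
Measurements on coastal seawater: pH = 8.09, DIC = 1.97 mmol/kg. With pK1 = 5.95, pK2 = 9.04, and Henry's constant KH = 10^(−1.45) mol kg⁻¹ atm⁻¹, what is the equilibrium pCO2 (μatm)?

α₀ = 1 / (1 + K1/[H⁺] + K1K2/[H⁺]²) = 1 / (1 + 10^+2.14 + 10^+1.19)
   = 1 / (1 + 138.04 + 15.488) = 1/154.53 = 0.006471
[CO2*] = α₀ × DIC = 0.006471 × 1.97 = 0.01275 mmol/kg = 12.75 μmol/kg
pCO2 = [CO2*]/KH = 1.275×10^-5 / 3.548×10^-2 = 359 μatm

pCO2 = 359 μatm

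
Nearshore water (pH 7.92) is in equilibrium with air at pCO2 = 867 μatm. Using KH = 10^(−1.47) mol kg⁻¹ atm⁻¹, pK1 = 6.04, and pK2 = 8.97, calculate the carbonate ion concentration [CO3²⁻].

[CO2*] = KH · pCO2 = 10^(−1.47) × 867×10^-6 = 2.938×10^-5 mol/kg
α₀ = 1/(1 + K1/[H⁺] + K1K2/[H⁺]²) = 1/(1 + 10^+1.88 + 10^+0.83) = 0.01196
DIC = [CO2*]/α₀ = 2.938×10^-5 / 0.01196 = 2.457 mmol/kg
[CO3²⁻] = α₂·DIC; α₂ = 0.08085, so [CO3²⁻] = 0.08085 × 2.457 = 0.199 mmol/kg

[CO3²⁻] = 0.199 mmol/kg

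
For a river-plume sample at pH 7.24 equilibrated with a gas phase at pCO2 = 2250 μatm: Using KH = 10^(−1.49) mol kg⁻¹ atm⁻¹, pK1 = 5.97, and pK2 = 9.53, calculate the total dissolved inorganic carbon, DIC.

[CO2*] = KH · pCO2 = 10^(−1.49) × 2250×10^-6 = 7.281×10^-5 mol/kg
α₀ = 1/(1 + K1/[H⁺] + K1K2/[H⁺]²) = 1/(1 + 10^+1.27 + 10^-1.02) = 0.05072
DIC = [CO2*]/α₀ = 7.281×10^-5 / 0.05072 = 1.44 mmol/kg

DIC = 1.44 mmol/kg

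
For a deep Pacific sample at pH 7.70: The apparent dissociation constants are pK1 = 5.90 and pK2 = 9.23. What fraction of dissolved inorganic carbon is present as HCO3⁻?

α₁ = 0.957

α₁ = 1 / (1 + [H⁺]/K1 + K2/[H⁺]) = 1 / (1 + 10^-1.80 + 10^-1.53)
   = 1 / (1 + 0.015849 + 0.029512) = 1/1.0454 = 0.9566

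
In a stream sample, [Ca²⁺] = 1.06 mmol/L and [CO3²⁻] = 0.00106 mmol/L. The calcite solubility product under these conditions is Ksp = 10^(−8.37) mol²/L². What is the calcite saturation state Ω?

Ω = 0.263

Ksp = 10^(−8.37) = 4.266×10^-9
Ω = [Ca²⁺][CO3²⁻]/Ksp = (1.06×10^-3)(0.00106×10^-3) / 4.266×10^-9 = 0.263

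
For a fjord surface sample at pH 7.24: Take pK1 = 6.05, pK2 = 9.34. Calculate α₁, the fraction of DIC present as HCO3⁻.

α₁ = 1 / (1 + [H⁺]/K1 + K2/[H⁺]) = 1 / (1 + 10^-1.19 + 10^-2.10)
   = 1 / (1 + 0.064565 + 0.0079433) = 1/1.0725 = 0.9324

α₁ = 0.932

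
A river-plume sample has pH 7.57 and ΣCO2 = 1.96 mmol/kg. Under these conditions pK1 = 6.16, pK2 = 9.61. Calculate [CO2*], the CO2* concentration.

[CO2*] = 0.0728 mmol/kg

α₀ = 1 / (1 + K1/[H⁺] + K1K2/[H⁺]²) = 1 / (1 + 10^+1.41 + 10^-0.63)
   = 1 / (1 + 25.704 + 0.23442) = 1/26.938 = 0.03712
[CO2*] = α₀ × DIC = 0.03712 × 1.96 = 0.0728 mmol/kg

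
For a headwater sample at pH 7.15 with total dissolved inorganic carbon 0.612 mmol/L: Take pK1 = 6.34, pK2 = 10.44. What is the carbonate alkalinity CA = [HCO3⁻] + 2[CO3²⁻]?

CA = [HCO3⁻] + 2[CO3²⁻] = (α₁ + 2α₂)·DIC
At pH 7.15: [H⁺]/K1 = 10^-0.81 = 0.15488, K2/[H⁺] = 10^-3.29 = 0.00051286
α₁ = 1/(1 + 0.15488 + 0.00051286) = 1/1.1554 = 0.8655; α₂ = α₁·K2/[H⁺] = 0.0004439
α₁ + 2α₂ = 0.8664
CA = 0.8664 × 0.612 = 0.530 mmol/L

CA = 0.530 mmol/L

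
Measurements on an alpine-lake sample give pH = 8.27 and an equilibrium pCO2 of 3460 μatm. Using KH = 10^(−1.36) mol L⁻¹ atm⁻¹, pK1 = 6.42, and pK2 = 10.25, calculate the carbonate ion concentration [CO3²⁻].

[CO2*] = KH · pCO2 = 10^(−1.36) × 3460×10^-6 = 1.510×10^-4 mol/L
α₀ = 1/(1 + K1/[H⁺] + K1K2/[H⁺]²) = 1/(1 + 10^+1.85 + 10^-0.13) = 0.01379
DIC = [CO2*]/α₀ = 1.510×10^-4 / 0.01379 = 10.96 mmol/L
[CO3²⁻] = α₂·DIC; α₂ = 0.01022, so [CO3²⁻] = 0.01022 × 10.96 = 0.112 mmol/L

[CO3²⁻] = 0.112 mmol/L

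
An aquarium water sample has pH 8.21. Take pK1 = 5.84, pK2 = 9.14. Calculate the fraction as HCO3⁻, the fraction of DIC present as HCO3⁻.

α₁ = 0.891

α₁ = 1 / (1 + [H⁺]/K1 + K2/[H⁺]) = 1 / (1 + 10^-2.37 + 10^-0.93)
   = 1 / (1 + 0.0042658 + 0.11749) = 1/1.1218 = 0.8915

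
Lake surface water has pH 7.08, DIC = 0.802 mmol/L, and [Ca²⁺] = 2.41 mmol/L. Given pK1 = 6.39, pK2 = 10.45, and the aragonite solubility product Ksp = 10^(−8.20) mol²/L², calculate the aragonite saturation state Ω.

Ω = 0.108

α₂ = 1 / (1 + [H⁺]/K2 + [H⁺]²/(K1K2)) = 1 / (1 + 10^+3.37 + 10^+2.68)
   = 1 / (1 + 2344.2 + 478.63) = 1/2823.9 = 0.0003541
[CO3²⁻] = α₂ × DIC = 0.0003541 × 0.802 = 0.0002840 mmol/L = 0.2840 μmol/L
Ksp = 10^(−8.20) = 6.310×10^-9
Ω = [Ca²⁺][CO3²⁻]/Ksp = (2.41×10^-3)(2.840×10^-7) / 6.310×10^-9 = 0.108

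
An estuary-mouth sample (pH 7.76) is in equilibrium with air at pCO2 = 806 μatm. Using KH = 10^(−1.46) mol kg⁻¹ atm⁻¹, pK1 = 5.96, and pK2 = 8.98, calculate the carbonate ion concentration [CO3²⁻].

[CO2*] = KH · pCO2 = 10^(−1.46) × 806×10^-6 = 2.795×10^-5 mol/kg
α₀ = 1/(1 + K1/[H⁺] + K1K2/[H⁺]²) = 1/(1 + 10^+1.80 + 10^+0.58) = 0.01473
DIC = [CO2*]/α₀ = 2.795×10^-5 / 0.01473 = 1.898 mmol/kg
[CO3²⁻] = α₂·DIC; α₂ = 0.05599, so [CO3²⁻] = 0.05599 × 1.898 = 0.106 mmol/kg

[CO3²⁻] = 0.106 mmol/kg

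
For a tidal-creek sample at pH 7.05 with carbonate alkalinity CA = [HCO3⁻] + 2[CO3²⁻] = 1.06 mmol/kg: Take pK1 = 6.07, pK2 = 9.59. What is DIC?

DIC = 1.17 mmol/kg

CA = [HCO3⁻] + 2[CO3²⁻] = (α₁ + 2α₂)·DIC
At pH 7.05: [H⁺]/K1 = 10^-0.98 = 0.10471, K2/[H⁺] = 10^-2.54 = 0.0028840
α₁ = 1/(1 + 0.10471 + 0.0028840) = 1/1.1076 = 0.9029; α₂ = α₁·K2/[H⁺] = 0.002604
α₁ + 2α₂ = 0.9081
DIC = CA / (α₁ + 2α₂) = 1.06 / 0.9081 = 1.17 mmol/kg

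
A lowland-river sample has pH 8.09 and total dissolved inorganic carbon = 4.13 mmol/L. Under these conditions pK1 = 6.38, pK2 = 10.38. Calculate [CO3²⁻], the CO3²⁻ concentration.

[CO3²⁻] = 0.0207 mmol/L

α₂ = 1 / (1 + [H⁺]/K2 + [H⁺]²/(K1K2)) = 1 / (1 + 10^+2.29 + 10^+0.58)
   = 1 / (1 + 194.98 + 3.8019) = 1/199.79 = 0.005005
[CO3²⁻] = α₂ × DIC = 0.005005 × 4.13 = 0.0207 mmol/L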